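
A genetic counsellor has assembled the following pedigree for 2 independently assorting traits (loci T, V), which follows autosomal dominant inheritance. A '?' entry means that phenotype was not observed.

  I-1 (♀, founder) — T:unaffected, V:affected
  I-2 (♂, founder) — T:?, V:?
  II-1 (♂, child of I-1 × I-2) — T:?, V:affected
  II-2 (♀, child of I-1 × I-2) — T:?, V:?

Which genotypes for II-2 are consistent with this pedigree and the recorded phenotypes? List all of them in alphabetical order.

II-2 ∈ {Tt VV, Tt Vv, Tt vv, tt VV, tt Vv, tt vv}

T/I-1 un ·: tt
T/I-2 ? ·: tt|Tt|TT
T/II-1 ? I-1×I-2: tt|Tt
T/II-2 ? I-1×I-2: tt|Tt
⇒ T over [I-1,I-2,II-1,II-2]: 6 consistent
V/I-1 aff ·: Vv|VV
V/I-2 ? ·: vv|Vv|VV
V/II-1 aff I-1×I-2: Vv|VV
V/II-2 ? I-1×I-2: vv|Vv|VV
⇒ V over [I-1,I-2,II-1,II-2]: 18 consistent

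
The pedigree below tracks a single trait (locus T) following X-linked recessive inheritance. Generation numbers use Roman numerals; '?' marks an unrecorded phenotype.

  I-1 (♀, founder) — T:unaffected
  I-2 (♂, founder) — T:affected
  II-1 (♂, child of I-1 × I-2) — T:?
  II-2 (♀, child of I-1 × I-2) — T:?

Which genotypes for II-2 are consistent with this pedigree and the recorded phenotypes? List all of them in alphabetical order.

II-2 ∈ {X^TX^t, X^tX^t}

T/I-1 un ·: X^TX^T|X^TX^t
T/I-2 aff ·: X^tY
T/II-1 ? I-1×I-2: X^TY|X^tY
T/II-2 ? I-1×I-2: X^TX^t|X^tX^t
⇒ T over [I-1,I-2,II-1,II-2]: 5 consistent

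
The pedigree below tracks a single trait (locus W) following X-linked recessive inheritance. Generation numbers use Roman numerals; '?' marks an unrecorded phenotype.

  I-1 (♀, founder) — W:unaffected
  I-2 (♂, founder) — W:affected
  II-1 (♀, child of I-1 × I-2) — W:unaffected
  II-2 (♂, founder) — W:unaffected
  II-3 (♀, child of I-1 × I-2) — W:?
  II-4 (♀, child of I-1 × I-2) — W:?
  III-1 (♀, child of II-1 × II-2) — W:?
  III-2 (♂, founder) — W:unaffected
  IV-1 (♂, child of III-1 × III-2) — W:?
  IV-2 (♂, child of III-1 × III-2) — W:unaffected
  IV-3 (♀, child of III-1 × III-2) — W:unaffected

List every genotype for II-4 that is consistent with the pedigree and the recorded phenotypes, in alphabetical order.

II-4 ∈ {X^WX^w, X^wX^w}

W/I-1 un ·: X^WX^W|X^WX^w
W/I-2 aff ·: X^wY
W/II-1 un I-1×I-2: X^WX^w
W/II-2 un ·: X^WY
W/II-3 ? I-1×I-2: X^WX^w|X^wX^w
W/II-4 ? I-1×I-2: X^WX^w|X^wX^w
W/III-1 ? II-1×II-2: X^WX^W|X^WX^w
W/III-2 un ·: X^WY
W/IV-1 ? III-1×III-2: X^WY|X^wY
W/IV-2 un III-1×III-2: X^WY
W/IV-3 un III-1×III-2: X^WX^W|X^WX^w
⇒ W over [I-1,I-2,II-1,II-2,II-3,II-4,III-1,III-2,IV-1,IV-2,IV-3]: 25 consistent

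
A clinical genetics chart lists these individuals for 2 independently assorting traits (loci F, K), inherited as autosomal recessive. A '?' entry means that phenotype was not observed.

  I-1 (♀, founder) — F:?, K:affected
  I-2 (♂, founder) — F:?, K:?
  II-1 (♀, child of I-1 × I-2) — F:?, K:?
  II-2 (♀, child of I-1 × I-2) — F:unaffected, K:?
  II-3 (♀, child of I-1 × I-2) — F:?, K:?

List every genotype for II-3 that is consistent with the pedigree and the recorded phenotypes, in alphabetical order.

II-3 ∈ {FF Kk, FF kk, Ff Kk, Ff kk, ff Kk, ff kk}

F/I-1 ? ·: FF|Ff|ff
F/I-2 ? ·: FF|Ff|ff
F/II-1 ? I-1×I-2: FF|Ff|ff
F/II-2 un I-1×I-2: FF|Ff
F/II-3 ? I-1×I-2: FF|Ff|ff
⇒ F over [I-1,I-2,II-1,II-2,II-3]: 45 consistent
K/I-1 aff ·: kk
K/I-2 ? ·: KK|Kk|kk
K/II-1 ? I-1×I-2: Kk|kk
K/II-2 ? I-1×I-2: Kk|kk
K/II-3 ? I-1×I-2: Kk|kk
⇒ K over [I-1,I-2,II-1,II-2,II-3]: 10 consistent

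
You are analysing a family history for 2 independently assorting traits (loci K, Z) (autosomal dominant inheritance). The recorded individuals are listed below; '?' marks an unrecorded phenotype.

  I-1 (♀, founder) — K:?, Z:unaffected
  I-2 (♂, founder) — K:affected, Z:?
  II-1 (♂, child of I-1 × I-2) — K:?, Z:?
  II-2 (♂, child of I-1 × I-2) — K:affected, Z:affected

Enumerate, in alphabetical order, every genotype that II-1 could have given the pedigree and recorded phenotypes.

K/I-1 ? ·: kk|Kk|KK
K/I-2 aff ·: Kk|KK
K/II-1 ? I-1×I-2: kk|Kk|KK
K/II-2 aff I-1×I-2: Kk|KK
⇒ K over [I-1,I-2,II-1,II-2]: 18 consistent
Z/I-1 un ·: zz
Z/I-2 ? ·: Zz|ZZ
Z/II-1 ? I-1×I-2: zz|Zz
Z/II-2 aff I-1×I-2: Zz
⇒ Z over [I-1,I-2,II-1,II-2]: 3 consistent

II-1 ∈ {KK Zz, KK zz, Kk Zz, Kk zz, kk Zz, kk zz}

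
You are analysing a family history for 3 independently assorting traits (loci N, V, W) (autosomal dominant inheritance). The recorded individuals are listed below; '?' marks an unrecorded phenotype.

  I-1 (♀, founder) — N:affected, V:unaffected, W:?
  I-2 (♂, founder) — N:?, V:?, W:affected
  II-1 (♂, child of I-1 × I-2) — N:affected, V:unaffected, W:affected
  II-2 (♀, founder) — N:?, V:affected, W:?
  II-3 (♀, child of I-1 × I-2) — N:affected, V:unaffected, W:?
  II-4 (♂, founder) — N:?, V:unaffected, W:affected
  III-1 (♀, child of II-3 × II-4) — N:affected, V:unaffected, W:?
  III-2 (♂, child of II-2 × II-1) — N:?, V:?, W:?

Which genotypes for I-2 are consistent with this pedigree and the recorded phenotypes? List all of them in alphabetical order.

I-2 ∈ {NN Vv WW, NN Vv Ww, NN vv WW, NN vv Ww, Nn Vv WW, Nn Vv Ww, Nn vv WW, Nn vv Ww, nn Vv WW, nn Vv Ww, nn vv WW, nn vv Ww}

N/I-1 aff ·: Nn|NN
N/I-2 ? ·: nn|Nn|NN
N/II-1 aff I-1×I-2: Nn|NN
N/II-2 ? ·: nn|Nn|NN
N/II-3 aff I-1×I-2: Nn|NN
N/II-4 ? ·: nn|Nn|NN
N/III-1 aff II-3×II-4: Nn|NN
N/III-2 ? II-2×II-1: nn|Nn|NN
⇒ N over [I-1,I-2,II-1,II-2,II-3,II-4,III-1,III-2]: 383 consistent
V/I-1 un ·: vv
V/I-2 ? ·: vv|Vv
V/II-1 un I-1×I-2: vv
V/II-2 aff ·: Vv|VV
V/II-3 un I-1×I-2: vv
V/II-4 un ·: vv
V/III-1 un II-3×II-4: vv
V/III-2 ? II-2×II-1: vv|Vv
⇒ V over [I-1,I-2,II-1,II-2,II-3,II-4,III-1,III-2]: 6 consistent
W/I-1 ? ·: ww|Ww|WW
W/I-2 aff ·: Ww|WW
W/II-1 aff I-1×I-2: Ww|WW
W/II-2 ? ·: ww|Ww|WW
W/II-3 ? I-1×I-2: ww|Ww|WW
W/II-4 aff ·: Ww|WW
W/III-1 ? II-3×II-4: ww|Ww|WW
W/III-2 ? II-2×II-1: ww|Ww|WW
⇒ W over [I-1,I-2,II-1,II-2,II-3,II-4,III-1,III-2]: 400 consistent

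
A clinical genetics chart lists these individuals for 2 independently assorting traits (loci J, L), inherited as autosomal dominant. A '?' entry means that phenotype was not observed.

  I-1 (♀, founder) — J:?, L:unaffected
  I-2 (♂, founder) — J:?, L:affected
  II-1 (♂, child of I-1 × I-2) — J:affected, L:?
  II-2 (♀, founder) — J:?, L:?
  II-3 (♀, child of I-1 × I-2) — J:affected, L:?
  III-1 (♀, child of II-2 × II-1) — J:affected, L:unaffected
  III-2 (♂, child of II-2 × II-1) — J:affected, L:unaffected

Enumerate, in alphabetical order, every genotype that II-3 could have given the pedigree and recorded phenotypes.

II-3 ∈ {JJ Ll, JJ ll, Jj Ll, Jj ll}

J/I-1 ? ·: jj|Jj|JJ
J/I-2 ? ·: jj|Jj|JJ
J/II-1 aff I-1×I-2: Jj|JJ
J/II-2 ? ·: jj|Jj|JJ
J/II-3 aff I-1×I-2: Jj|JJ
J/III-1 aff II-2×II-1: Jj|JJ
J/III-2 aff II-2×II-1: Jj|JJ
⇒ J over [I-1,I-2,II-1,II-2,II-3,III-1,III-2]: 132 consistent
L/I-1 un ·: ll
L/I-2 aff ·: Ll|LL
L/II-1 ? I-1×I-2: ll|Ll
L/II-2 ? ·: ll|Ll
L/II-3 ? I-1×I-2: ll|Ll
L/III-1 un II-2×II-1: ll
L/III-2 un II-2×II-1: ll
⇒ L over [I-1,I-2,II-1,II-2,II-3,III-1,III-2]: 10 consistent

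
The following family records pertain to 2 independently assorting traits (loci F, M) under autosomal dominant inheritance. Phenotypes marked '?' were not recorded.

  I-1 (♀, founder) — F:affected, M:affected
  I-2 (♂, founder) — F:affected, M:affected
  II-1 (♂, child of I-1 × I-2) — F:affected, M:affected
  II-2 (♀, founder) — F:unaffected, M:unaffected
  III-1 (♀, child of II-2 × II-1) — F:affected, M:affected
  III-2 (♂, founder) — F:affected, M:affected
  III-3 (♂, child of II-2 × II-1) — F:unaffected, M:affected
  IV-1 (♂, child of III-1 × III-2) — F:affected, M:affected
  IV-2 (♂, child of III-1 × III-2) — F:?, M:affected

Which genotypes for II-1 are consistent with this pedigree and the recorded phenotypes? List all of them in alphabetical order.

II-1 ∈ {Ff MM, Ff Mm}

F/I-1 aff ·: Ff|FF
F/I-2 aff ·: Ff|FF
F/II-1 aff I-1×I-2: Ff
F/II-2 un ·: ff
F/III-1 aff II-2×II-1: Ff
F/III-2 aff ·: Ff|FF
F/III-3 un II-2×II-1: ff
F/IV-1 aff III-1×III-2: Ff|FF
F/IV-2 ? III-1×III-2: ff|Ff|FF
⇒ F over [I-1,I-2,II-1,II-2,III-1,III-2,III-3,IV-1,IV-2]: 30 consistent
M/I-1 aff ·: Mm|MM
M/I-2 aff ·: Mm|MM
M/II-1 aff I-1×I-2: Mm|MM
M/II-2 un ·: mm
M/III-1 aff II-2×II-1: Mm
M/III-2 aff ·: Mm|MM
M/III-3 aff II-2×II-1: Mm
M/IV-1 aff III-1×III-2: Mm|MM
M/IV-2 aff III-1×III-2: Mm|MM
⇒ M over [I-1,I-2,II-1,II-2,III-1,III-2,III-3,IV-1,IV-2]: 56 consistent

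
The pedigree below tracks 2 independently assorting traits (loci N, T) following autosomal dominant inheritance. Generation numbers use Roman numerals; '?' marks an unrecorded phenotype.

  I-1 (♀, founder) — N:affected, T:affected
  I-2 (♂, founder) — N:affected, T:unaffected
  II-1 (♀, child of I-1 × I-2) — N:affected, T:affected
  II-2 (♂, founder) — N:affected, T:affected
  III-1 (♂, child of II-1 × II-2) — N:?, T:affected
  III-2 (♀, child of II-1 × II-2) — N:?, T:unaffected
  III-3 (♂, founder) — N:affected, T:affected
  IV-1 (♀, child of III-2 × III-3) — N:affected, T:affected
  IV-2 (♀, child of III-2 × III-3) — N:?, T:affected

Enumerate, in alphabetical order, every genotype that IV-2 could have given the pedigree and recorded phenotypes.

IV-2 ∈ {NN Tt, Nn Tt, nn Tt}

N/I-1 aff ·: Nn|NN
N/I-2 aff ·: Nn|NN
N/II-1 aff I-1×I-2: Nn|NN
N/II-2 aff ·: Nn|NN
N/III-1 ? II-1×II-2: nn|Nn|NN
N/III-2 ? II-1×II-2: nn|Nn|NN
N/III-3 aff ·: Nn|NN
N/IV-1 aff III-2×III-3: Nn|NN
N/IV-2 ? III-2×III-3: nn|Nn|NN
⇒ N over [I-1,I-2,II-1,II-2,III-1,III-2,III-3,IV-1,IV-2]: 392 consistent
T/I-1 aff ·: Tt|TT
T/I-2 un ·: tt
T/II-1 aff I-1×I-2: Tt
T/II-2 aff ·: Tt
T/III-1 aff II-1×II-2: Tt|TT
T/III-2 un II-1×II-2: tt
T/III-3 aff ·: Tt|TT
T/IV-1 aff III-2×III-3: Tt
T/IV-2 aff III-2×III-3: Tt
⇒ T over [I-1,I-2,II-1,II-2,III-1,III-2,III-3,IV-1,IV-2]: 8 consistent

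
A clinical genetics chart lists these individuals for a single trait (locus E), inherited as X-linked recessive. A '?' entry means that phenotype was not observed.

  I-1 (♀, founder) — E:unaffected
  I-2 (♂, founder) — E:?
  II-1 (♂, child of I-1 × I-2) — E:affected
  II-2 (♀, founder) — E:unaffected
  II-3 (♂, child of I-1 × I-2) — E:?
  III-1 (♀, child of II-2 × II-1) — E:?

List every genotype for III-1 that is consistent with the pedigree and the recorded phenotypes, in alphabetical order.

III-1 ∈ {X^EX^e, X^eX^e}

E/I-1 un ·: X^EX^e
E/I-2 ? ·: X^EY|X^eY
E/II-1 aff I-1×I-2: X^eY
E/II-2 un ·: X^EX^E|X^EX^e
E/II-3 ? I-1×I-2: X^EY|X^eY
E/III-1 ? II-2×II-1: X^EX^e|X^eX^e
⇒ E over [I-1,I-2,II-1,II-2,II-3,III-1]: 12 consistent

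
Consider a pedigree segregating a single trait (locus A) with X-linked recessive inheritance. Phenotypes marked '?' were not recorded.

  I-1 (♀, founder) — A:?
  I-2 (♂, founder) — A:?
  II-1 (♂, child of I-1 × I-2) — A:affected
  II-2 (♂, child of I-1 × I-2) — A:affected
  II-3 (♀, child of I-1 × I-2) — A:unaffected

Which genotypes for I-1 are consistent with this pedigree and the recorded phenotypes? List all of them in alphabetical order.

I-1 ∈ {X^AX^a, X^aX^a}

A/I-1 ? ·: X^AX^a|X^aX^a
A/I-2 ? ·: X^AY|X^aY
A/II-1 aff I-1×I-2: X^aY
A/II-2 aff I-1×I-2: X^aY
A/II-3 un I-1×I-2: X^AX^A|X^AX^a
⇒ A over [I-1,I-2,II-1,II-2,II-3]: 4 consistent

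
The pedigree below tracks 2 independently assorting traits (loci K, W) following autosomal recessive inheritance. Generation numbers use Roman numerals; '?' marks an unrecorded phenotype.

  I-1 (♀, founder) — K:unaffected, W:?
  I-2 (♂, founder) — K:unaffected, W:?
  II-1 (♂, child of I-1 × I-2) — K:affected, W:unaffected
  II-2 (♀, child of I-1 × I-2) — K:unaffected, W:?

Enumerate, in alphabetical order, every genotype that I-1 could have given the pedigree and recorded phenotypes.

K/I-1 un ·: Kk
K/I-2 un ·: Kk
K/II-1 aff I-1×I-2: kk
K/II-2 un I-1×I-2: KK|Kk
⇒ K over [I-1,I-2,II-1,II-2]: 2 consistent
W/I-1 ? ·: WW|Ww|ww
W/I-2 ? ·: WW|Ww|ww
W/II-1 un I-1×I-2: WW|Ww
W/II-2 ? I-1×I-2: WW|Ww|ww
⇒ W over [I-1,I-2,II-1,II-2]: 21 consistent

I-1 ∈ {Kk WW, Kk Ww, Kk ww}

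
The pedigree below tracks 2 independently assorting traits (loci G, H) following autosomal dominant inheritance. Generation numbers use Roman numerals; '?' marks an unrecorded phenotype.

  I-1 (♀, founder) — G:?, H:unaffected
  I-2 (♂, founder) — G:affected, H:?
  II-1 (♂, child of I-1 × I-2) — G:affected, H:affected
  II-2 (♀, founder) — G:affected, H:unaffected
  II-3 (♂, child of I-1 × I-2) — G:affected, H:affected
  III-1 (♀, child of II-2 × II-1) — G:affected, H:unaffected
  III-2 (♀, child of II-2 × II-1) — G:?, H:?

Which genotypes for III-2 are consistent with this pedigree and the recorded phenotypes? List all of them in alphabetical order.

G/I-1 ? ·: gg|Gg|GG
G/I-2 aff ·: Gg|GG
G/II-1 aff I-1×I-2: Gg|GG
G/II-2 aff ·: Gg|GG
G/II-3 aff I-1×I-2: Gg|GG
G/III-1 aff II-2×II-1: Gg|GG
G/III-2 ? II-2×II-1: gg|Gg|GG
⇒ G over [I-1,I-2,II-1,II-2,II-3,III-1,III-2]: 115 consistent
H/I-1 un ·: hh
H/I-2 ? ·: Hh|HH
H/II-1 aff I-1×I-2: Hh
H/II-2 un ·: hh
H/II-3 aff I-1×I-2: Hh
H/III-1 un II-2×II-1: hh
H/III-2 ? II-2×II-1: hh|Hh
⇒ H over [I-1,I-2,II-1,II-2,II-3,III-1,III-2]: 4 consistent

III-2 ∈ {GG Hh, GG hh, Gg Hh, Gg hh, gg Hh, gg hh}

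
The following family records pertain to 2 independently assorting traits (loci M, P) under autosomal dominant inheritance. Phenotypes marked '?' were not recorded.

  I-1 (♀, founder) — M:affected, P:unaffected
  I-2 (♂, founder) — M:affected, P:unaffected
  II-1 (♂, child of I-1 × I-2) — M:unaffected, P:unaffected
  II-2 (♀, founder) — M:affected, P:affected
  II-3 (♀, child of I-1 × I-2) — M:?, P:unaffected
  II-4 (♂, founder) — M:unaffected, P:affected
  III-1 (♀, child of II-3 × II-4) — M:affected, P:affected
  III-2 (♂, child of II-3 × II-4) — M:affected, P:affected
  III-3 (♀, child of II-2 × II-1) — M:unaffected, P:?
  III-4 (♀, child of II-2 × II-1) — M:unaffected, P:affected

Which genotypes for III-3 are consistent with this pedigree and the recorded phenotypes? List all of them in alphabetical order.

M/I-1 aff ·: Mm
M/I-2 aff ·: Mm
M/II-1 un I-1×I-2: mm
M/II-2 aff ·: Mm
M/II-3 ? I-1×I-2: Mm|MM
M/II-4 un ·: mm
M/III-1 aff II-3×II-4: Mm
M/III-2 aff II-3×II-4: Mm
M/III-3 un II-2×II-1: mm
M/III-4 un II-2×II-1: mm
⇒ M over [I-1,I-2,II-1,II-2,II-3,II-4,III-1,III-2,III-3,III-4]: 2 consistent
P/I-1 un ·: pp
P/I-2 un ·: pp
P/II-1 un I-1×I-2: pp
P/II-2 aff ·: Pp|PP
P/II-3 un I-1×I-2: pp
P/II-4 aff ·: Pp|PP
P/III-1 aff II-3×II-4: Pp
P/III-2 aff II-3×II-4: Pp
P/III-3 ? II-2×II-1: pp|Pp
P/III-4 aff II-2×II-1: Pp
⇒ P over [I-1,I-2,II-1,II-2,II-3,II-4,III-1,III-2,III-3,III-4]: 6 consistent

III-3 ∈ {mm Pp, mm pp}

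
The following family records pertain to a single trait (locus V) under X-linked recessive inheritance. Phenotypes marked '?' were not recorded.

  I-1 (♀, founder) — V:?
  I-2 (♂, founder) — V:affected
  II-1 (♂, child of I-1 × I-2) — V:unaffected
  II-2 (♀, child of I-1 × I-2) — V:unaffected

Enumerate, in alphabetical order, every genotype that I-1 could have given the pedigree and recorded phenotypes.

I-1 ∈ {X^VX^V, X^VX^v}

V/I-1 ? ·: X^VX^V|X^VX^v
V/I-2 aff ·: X^vY
V/II-1 un I-1×I-2: X^VY
V/II-2 un I-1×I-2: X^VX^v
⇒ V over [I-1,I-2,II-1,II-2]: 2 consistent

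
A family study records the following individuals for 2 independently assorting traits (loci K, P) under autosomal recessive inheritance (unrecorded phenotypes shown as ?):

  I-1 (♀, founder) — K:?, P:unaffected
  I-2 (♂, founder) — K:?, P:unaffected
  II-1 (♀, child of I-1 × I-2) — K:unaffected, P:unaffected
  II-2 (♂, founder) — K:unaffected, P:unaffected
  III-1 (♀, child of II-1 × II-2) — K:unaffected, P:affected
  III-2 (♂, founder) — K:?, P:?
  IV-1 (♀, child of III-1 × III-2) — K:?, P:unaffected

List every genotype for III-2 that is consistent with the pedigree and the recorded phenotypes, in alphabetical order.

III-2 ∈ {KK PP, KK Pp, Kk PP, Kk Pp, kk PP, kk Pp}

K/I-1 ? ·: KK|Kk|kk
K/I-2 ? ·: KK|Kk|kk
K/II-1 un I-1×I-2: KK|Kk
K/II-2 un ·: KK|Kk
K/III-1 un II-1×II-2: KK|Kk
K/III-2 ? ·: KK|Kk|kk
K/IV-1 ? III-1×III-2: KK|Kk|kk
⇒ K over [I-1,I-2,II-1,II-2,III-1,III-2,IV-1]: 214 consistent
P/I-1 un ·: PP|Pp
P/I-2 un ·: PP|Pp
P/II-1 un I-1×I-2: Pp
P/II-2 un ·: Pp
P/III-1 aff II-1×II-2: pp
P/III-2 ? ·: PP|Pp
P/IV-1 un III-1×III-2: Pp
⇒ P over [I-1,I-2,II-1,II-2,III-1,III-2,IV-1]: 6 consistent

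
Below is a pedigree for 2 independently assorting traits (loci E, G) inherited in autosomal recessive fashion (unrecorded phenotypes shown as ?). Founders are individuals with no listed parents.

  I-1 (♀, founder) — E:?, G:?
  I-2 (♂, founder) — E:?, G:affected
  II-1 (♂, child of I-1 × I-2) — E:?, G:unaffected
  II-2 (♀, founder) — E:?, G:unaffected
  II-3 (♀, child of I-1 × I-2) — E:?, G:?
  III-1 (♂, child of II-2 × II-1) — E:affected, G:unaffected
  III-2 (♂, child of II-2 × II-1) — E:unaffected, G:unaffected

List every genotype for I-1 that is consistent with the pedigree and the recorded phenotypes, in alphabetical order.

E/I-1 ? ·: EE|Ee|ee
E/I-2 ? ·: EE|Ee|ee
E/II-1 ? I-1×I-2: Ee|ee
E/II-2 ? ·: Ee|ee
E/II-3 ? I-1×I-2: EE|Ee|ee
E/III-1 aff II-2×II-1: ee
E/III-2 un II-2×II-1: EE|Ee
⇒ E over [I-1,I-2,II-1,II-2,II-3,III-1,III-2]: 47 consistent
G/I-1 ? ·: GG|Gg
G/I-2 aff ·: gg
G/II-1 un I-1×I-2: Gg
G/II-2 un ·: GG|Gg
G/II-3 ? I-1×I-2: Gg|gg
G/III-1 un II-2×II-1: GG|Gg
G/III-2 un II-2×II-1: GG|Gg
⇒ G over [I-1,I-2,II-1,II-2,II-3,III-1,III-2]: 24 consistent

I-1 ∈ {EE GG, EE Gg, Ee GG, Ee Gg, ee GG, ee Gg}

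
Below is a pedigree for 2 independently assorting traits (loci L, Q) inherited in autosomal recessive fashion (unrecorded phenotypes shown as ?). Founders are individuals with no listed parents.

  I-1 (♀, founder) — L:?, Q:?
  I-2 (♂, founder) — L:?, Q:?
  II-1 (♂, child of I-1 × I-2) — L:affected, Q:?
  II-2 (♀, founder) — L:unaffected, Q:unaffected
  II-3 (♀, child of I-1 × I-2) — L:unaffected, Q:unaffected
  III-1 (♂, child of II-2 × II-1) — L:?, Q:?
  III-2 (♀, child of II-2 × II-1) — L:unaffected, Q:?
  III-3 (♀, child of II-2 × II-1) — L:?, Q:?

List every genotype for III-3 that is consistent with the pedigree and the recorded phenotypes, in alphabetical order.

III-3 ∈ {Ll QQ, Ll Qq, Ll qq, ll QQ, ll Qq, ll qq}

L/I-1 ? ·: Ll|ll
L/I-2 ? ·: Ll|ll
L/II-1 aff I-1×I-2: ll
L/II-2 un ·: LL|Ll
L/II-3 un I-1×I-2: LL|Ll
L/III-1 ? II-2×II-1: Ll|ll
L/III-2 un II-2×II-1: Ll
L/III-3 ? II-2×II-1: Ll|ll
⇒ L over [I-1,I-2,II-1,II-2,II-3,III-1,III-2,III-3]: 20 consistent
Q/I-1 ? ·: QQ|Qq|qq
Q/I-2 ? ·: QQ|Qq|qq
Q/II-1 ? I-1×I-2: QQ|Qq|qq
Q/II-2 un ·: QQ|Qq
Q/II-3 un I-1×I-2: QQ|Qq
Q/III-1 ? II-2×II-1: QQ|Qq|qq
Q/III-2 ? II-2×II-1: QQ|Qq|qq
Q/III-3 ? II-2×II-1: QQ|Qq|qq
⇒ Q over [I-1,I-2,II-1,II-2,II-3,III-1,III-2,III-3]: 449 consistent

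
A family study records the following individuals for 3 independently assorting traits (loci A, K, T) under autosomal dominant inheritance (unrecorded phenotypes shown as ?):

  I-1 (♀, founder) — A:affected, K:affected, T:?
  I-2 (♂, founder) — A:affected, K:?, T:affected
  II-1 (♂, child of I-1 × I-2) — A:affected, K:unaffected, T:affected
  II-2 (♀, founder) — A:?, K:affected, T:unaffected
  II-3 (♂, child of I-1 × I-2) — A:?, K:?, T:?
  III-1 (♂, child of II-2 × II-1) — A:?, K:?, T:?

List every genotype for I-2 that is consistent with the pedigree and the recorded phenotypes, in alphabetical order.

I-2 ∈ {AA Kk TT, AA Kk Tt, AA kk TT, AA kk Tt, Aa Kk TT, Aa Kk Tt, Aa kk TT, Aa kk Tt}

A/I-1 aff ·: Aa|AA
A/I-2 aff ·: Aa|AA
A/II-1 aff I-1×I-2: Aa|AA
A/II-2 ? ·: aa|Aa|AA
A/II-3 ? I-1×I-2: aa|Aa|AA
A/III-1 ? II-2×II-1: aa|Aa|AA
⇒ A over [I-1,I-2,II-1,II-2,II-3,III-1]: 81 consistent
K/I-1 aff ·: Kk
K/I-2 ? ·: kk|Kk
K/II-1 un I-1×I-2: kk
K/II-2 aff ·: Kk|KK
K/II-3 ? I-1×I-2: kk|Kk|KK
K/III-1 ? II-2×II-1: kk|Kk
⇒ K over [I-1,I-2,II-1,II-2,II-3,III-1]: 15 consistent
T/I-1 ? ·: tt|Tt|TT
T/I-2 aff ·: Tt|TT
T/II-1 aff I-1×I-2: Tt|TT
T/II-2 un ·: tt
T/II-3 ? I-1×I-2: tt|Tt|TT
T/III-1 ? II-2×II-1: tt|Tt
⇒ T over [I-1,I-2,II-1,II-2,II-3,III-1]: 28 consistent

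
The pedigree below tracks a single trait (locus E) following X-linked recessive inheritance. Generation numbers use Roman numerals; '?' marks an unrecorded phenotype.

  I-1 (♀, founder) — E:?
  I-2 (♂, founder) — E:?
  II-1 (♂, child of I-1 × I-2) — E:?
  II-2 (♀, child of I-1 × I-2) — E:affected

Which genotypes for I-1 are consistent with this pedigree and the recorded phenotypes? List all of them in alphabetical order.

E/I-1 ? ·: X^EX^e|X^eX^e
E/I-2 ? ·: X^eY
E/II-1 ? I-1×I-2: X^EY|X^eY
E/II-2 aff I-1×I-2: X^eX^e
⇒ E over [I-1,I-2,II-1,II-2]: 3 consistent

I-1 ∈ {X^EX^e, X^eX^e}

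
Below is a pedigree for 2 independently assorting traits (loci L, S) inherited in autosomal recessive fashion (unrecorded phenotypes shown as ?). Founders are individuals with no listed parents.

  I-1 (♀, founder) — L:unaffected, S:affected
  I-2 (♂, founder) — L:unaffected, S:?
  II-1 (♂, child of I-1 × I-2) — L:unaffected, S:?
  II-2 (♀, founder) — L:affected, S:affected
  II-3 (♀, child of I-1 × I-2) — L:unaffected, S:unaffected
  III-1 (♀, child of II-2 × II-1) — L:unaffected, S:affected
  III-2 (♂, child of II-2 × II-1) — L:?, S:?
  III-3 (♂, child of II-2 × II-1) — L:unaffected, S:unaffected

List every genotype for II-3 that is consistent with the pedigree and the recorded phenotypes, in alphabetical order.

L/I-1 un ·: LL|Ll
L/I-2 un ·: LL|Ll
L/II-1 un I-1×I-2: LL|Ll
L/II-2 aff ·: ll
L/II-3 un I-1×I-2: LL|Ll
L/III-1 un II-2×II-1: Ll
L/III-2 ? II-2×II-1: Ll|ll
L/III-3 un II-2×II-1: Ll
⇒ L over [I-1,I-2,II-1,II-2,II-3,III-1,III-2,III-3]: 19 consistent
S/I-1 aff ·: ss
S/I-2 ? ·: SS|Ss
S/II-1 ? I-1×I-2: Ss
S/II-2 aff ·: ss
S/II-3 un I-1×I-2: Ss
S/III-1 aff II-2×II-1: ss
S/III-2 ? II-2×II-1: Ss|ss
S/III-3 un II-2×II-1: Ss
⇒ S over [I-1,I-2,II-1,II-2,II-3,III-1,III-2,III-3]: 4 consistent

II-3 ∈ {LL Ss, Ll Ss}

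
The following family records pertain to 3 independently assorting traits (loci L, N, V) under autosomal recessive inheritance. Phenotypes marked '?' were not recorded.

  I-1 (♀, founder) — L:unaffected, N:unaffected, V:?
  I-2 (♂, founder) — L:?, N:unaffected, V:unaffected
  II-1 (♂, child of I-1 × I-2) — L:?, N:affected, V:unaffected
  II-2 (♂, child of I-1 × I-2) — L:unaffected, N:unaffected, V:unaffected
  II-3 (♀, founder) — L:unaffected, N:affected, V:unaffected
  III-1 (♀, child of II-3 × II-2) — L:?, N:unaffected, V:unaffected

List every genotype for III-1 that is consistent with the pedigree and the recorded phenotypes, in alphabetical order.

III-1 ∈ {LL Nn VV, LL Nn Vv, Ll Nn VV, Ll Nn Vv, ll Nn VV, ll Nn Vv}

L/I-1 un ·: LL|Ll
L/I-2 ? ·: LL|Ll|ll
L/II-1 ? I-1×I-2: LL|Ll|ll
L/II-2 un I-1×I-2: LL|Ll
L/II-3 un ·: LL|Ll
L/III-1 ? II-3×II-2: LL|Ll|ll
⇒ L over [I-1,I-2,II-1,II-2,II-3,III-1]: 74 consistent
N/I-1 un ·: Nn
N/I-2 un ·: Nn
N/II-1 aff I-1×I-2: nn
N/II-2 un I-1×I-2: NN|Nn
N/II-3 aff ·: nn
N/III-1 un II-3×II-2: Nn
⇒ N over [I-1,I-2,II-1,II-2,II-3,III-1]: 2 consistent
V/I-1 ? ·: VV|Vv|vv
V/I-2 un ·: VV|Vv
V/II-1 un I-1×I-2: VV|Vv
V/II-2 un I-1×I-2: VV|Vv
V/II-3 un ·: VV|Vv
V/III-1 un II-3×II-2: VV|Vv
⇒ V over [I-1,I-2,II-1,II-2,II-3,III-1]: 53 consistent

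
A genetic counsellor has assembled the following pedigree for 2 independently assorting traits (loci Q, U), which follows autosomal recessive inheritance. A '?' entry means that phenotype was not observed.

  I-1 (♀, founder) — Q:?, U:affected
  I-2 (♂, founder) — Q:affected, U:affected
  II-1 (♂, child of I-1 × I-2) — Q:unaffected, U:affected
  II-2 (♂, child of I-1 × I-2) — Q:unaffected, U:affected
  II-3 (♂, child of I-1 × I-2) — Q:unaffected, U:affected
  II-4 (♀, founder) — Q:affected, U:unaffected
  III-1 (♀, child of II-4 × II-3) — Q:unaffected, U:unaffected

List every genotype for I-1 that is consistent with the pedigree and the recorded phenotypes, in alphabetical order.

I-1 ∈ {QQ uu, Qq uu}

Q/I-1 ? ·: QQ|Qq
Q/I-2 aff ·: qq
Q/II-1 un I-1×I-2: Qq
Q/II-2 un I-1×I-2: Qq
Q/II-3 un I-1×I-2: Qq
Q/II-4 aff ·: qq
Q/III-1 un II-4×II-3: Qq
⇒ Q over [I-1,I-2,II-1,II-2,II-3,II-4,III-1]: 2 consistent
U/I-1 aff ·: uu
U/I-2 aff ·: uu
U/II-1 aff I-1×I-2: uu
U/II-2 aff I-1×I-2: uu
U/II-3 aff I-1×I-2: uu
U/II-4 un ·: UU|Uu
U/III-1 un II-4×II-3: Uu
⇒ U over [I-1,I-2,II-1,II-2,II-3,II-4,III-1]: 2 consistent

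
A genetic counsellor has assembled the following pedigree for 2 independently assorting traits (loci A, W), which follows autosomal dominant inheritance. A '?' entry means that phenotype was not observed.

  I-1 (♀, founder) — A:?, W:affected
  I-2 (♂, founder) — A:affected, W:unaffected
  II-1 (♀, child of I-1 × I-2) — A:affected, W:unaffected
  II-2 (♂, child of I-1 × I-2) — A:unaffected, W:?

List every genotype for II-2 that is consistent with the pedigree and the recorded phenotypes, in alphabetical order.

A/I-1 ? ·: aa|Aa
A/I-2 aff ·: Aa
A/II-1 aff I-1×I-2: Aa|AA
A/II-2 un I-1×I-2: aa
⇒ A over [I-1,I-2,II-1,II-2]: 3 consistent
W/I-1 aff ·: Ww
W/I-2 un ·: ww
W/II-1 un I-1×I-2: ww
W/II-2 ? I-1×I-2: ww|Ww
⇒ W over [I-1,I-2,II-1,II-2]: 2 consistent

II-2 ∈ {aa Ww, aa ww}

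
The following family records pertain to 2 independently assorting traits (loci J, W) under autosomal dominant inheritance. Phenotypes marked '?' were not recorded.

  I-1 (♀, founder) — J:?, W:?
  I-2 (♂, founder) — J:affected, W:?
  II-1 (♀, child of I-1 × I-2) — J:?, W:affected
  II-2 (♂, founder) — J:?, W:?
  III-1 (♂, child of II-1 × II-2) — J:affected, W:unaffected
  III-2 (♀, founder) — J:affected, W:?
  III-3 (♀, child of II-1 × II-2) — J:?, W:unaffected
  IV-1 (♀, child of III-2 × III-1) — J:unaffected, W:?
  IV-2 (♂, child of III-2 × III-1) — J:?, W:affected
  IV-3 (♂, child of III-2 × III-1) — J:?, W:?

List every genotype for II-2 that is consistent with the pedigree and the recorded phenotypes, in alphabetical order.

II-2 ∈ {JJ Ww, JJ ww, Jj Ww, Jj ww, jj Ww, jj ww}

J/I-1 ? ·: jj|Jj|JJ
J/I-2 aff ·: Jj|JJ
J/II-1 ? I-1×I-2: jj|Jj|JJ
J/II-2 ? ·: jj|Jj|JJ
J/III-1 aff II-1×II-2: Jj
J/III-2 aff ·: Jj
J/III-3 ? II-1×II-2: jj|Jj|JJ
J/IV-1 un III-2×III-1: jj
J/IV-2 ? III-2×III-1: jj|Jj|JJ
J/IV-3 ? III-2×III-1: jj|Jj|JJ
⇒ J over [I-1,I-2,II-1,II-2,III-1,III-2,III-3,IV-1,IV-2,IV-3]: 477 consistent
W/I-1 ? ·: ww|Ww|WW
W/I-2 ? ·: ww|Ww|WW
W/II-1 aff I-1×I-2: Ww
W/II-2 ? ·: ww|Ww
W/III-1 un II-1×II-2: ww
W/III-2 ? ·: Ww|WW
W/III-3 un II-1×II-2: ww
W/IV-1 ? III-2×III-1: ww|Ww
W/IV-2 aff III-2×III-1: Ww
W/IV-3 ? III-2×III-1: ww|Ww
⇒ W over [I-1,I-2,II-1,II-2,III-1,III-2,III-3,IV-1,IV-2,IV-3]: 70 consistent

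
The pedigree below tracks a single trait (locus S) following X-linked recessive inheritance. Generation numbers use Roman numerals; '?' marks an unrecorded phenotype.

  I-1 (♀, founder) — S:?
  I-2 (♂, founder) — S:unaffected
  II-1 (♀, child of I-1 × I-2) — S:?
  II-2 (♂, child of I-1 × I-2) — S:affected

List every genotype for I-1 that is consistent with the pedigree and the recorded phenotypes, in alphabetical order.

I-1 ∈ {X^SX^s, X^sX^s}

S/I-1 ? ·: X^SX^s|X^sX^s
S/I-2 un ·: X^SY
S/II-1 ? I-1×I-2: X^SX^S|X^SX^s
S/II-2 aff I-1×I-2: X^sY
⇒ S over [I-1,I-2,II-1,II-2]: 3 consistent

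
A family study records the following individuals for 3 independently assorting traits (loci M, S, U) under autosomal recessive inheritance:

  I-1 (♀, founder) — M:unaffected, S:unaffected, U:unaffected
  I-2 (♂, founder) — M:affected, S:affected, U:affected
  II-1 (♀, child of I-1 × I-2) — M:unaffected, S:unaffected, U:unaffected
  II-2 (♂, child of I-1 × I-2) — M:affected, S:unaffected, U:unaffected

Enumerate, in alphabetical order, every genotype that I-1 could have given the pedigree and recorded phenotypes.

I-1 ∈ {Mm SS UU, Mm SS Uu, Mm Ss UU, Mm Ss Uu}

M/I-1 un ·: Mm
M/I-2 aff ·: mm
M/II-1 un I-1×I-2: Mm
M/II-2 aff I-1×I-2: mm
⇒ M over [I-1,I-2,II-1,II-2]: 1 consistent
S/I-1 un ·: SS|Ss
S/I-2 aff ·: ss
S/II-1 un I-1×I-2: Ss
S/II-2 un I-1×I-2: Ss
⇒ S over [I-1,I-2,II-1,II-2]: 2 consistent
U/I-1 un ·: UU|Uu
U/I-2 aff ·: uu
U/II-1 un I-1×I-2: Uu
U/II-2 un I-1×I-2: Uu
⇒ U over [I-1,I-2,II-1,II-2]: 2 consistent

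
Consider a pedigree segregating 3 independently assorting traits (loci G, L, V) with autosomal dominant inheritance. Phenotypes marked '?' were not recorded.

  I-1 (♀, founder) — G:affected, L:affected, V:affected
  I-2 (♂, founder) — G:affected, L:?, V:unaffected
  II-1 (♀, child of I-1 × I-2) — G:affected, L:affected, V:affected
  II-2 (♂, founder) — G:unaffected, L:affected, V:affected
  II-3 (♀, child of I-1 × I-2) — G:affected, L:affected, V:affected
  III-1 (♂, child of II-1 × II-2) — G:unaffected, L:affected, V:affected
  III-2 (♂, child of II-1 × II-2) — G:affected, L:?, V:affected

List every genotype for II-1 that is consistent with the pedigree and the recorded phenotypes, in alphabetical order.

II-1 ∈ {Gg LL Vv, Gg Ll Vv}

G/I-1 aff ·: Gg|GG
G/I-2 aff ·: Gg|GG
G/II-1 aff I-1×I-2: Gg
G/II-2 un ·: gg
G/II-3 aff I-1×I-2: Gg|GG
G/III-1 un II-1×II-2: gg
G/III-2 aff II-1×II-2: Gg
⇒ G over [I-1,I-2,II-1,II-2,II-3,III-1,III-2]: 6 consistent
L/I-1 aff ·: Ll|LL
L/I-2 ? ·: ll|Ll|LL
L/II-1 aff I-1×I-2: Ll|LL
L/II-2 aff ·: Ll|LL
L/II-3 aff I-1×I-2: Ll|LL
L/III-1 aff II-1×II-2: Ll|LL
L/III-2 ? II-1×II-2: ll|Ll|LL
⇒ L over [I-1,I-2,II-1,II-2,II-3,III-1,III-2]: 115 consistent
V/I-1 aff ·: Vv|VV
V/I-2 un ·: vv
V/II-1 aff I-1×I-2: Vv
V/II-2 aff ·: Vv|VV
V/II-3 aff I-1×I-2: Vv
V/III-1 aff II-1×II-2: Vv|VV
V/III-2 aff II-1×II-2: Vv|VV
⇒ V over [I-1,I-2,II-1,II-2,II-3,III-1,III-2]: 16 consistent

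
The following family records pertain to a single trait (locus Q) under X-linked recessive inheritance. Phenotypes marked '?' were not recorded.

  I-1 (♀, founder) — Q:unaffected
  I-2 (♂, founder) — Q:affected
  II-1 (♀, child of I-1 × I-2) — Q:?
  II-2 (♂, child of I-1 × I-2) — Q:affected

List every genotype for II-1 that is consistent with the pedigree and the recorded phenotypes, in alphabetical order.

II-1 ∈ {X^QX^q, X^qX^q}

Q/I-1 un ·: X^QX^q
Q/I-2 aff ·: X^qY
Q/II-1 ? I-1×I-2: X^QX^q|X^qX^q
Q/II-2 aff I-1×I-2: X^qY
⇒ Q over [I-1,I-2,II-1,II-2]: 2 consistent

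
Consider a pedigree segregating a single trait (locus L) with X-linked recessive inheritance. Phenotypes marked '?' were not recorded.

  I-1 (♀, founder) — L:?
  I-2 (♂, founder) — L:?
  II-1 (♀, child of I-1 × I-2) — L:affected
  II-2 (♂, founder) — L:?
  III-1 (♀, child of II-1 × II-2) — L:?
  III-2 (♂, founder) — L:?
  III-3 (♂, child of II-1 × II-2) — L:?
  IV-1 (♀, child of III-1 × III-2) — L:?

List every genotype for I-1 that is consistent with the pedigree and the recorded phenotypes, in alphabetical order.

L/I-1 ? ·: X^LX^l|X^lX^l
L/I-2 ? ·: X^lY
L/II-1 aff I-1×I-2: X^lX^l
L/II-2 ? ·: X^LY|X^lY
L/III-1 ? II-1×II-2: X^LX^l|X^lX^l
L/III-2 ? ·: X^LY|X^lY
L/III-3 ? II-1×II-2: X^lY
L/IV-1 ? III-1×III-2: X^LX^L|X^LX^l|X^lX^l
⇒ L over [I-1,I-2,II-1,II-2,III-1,III-2,III-3,IV-1]: 12 consistent

I-1 ∈ {X^LX^l, X^lX^l}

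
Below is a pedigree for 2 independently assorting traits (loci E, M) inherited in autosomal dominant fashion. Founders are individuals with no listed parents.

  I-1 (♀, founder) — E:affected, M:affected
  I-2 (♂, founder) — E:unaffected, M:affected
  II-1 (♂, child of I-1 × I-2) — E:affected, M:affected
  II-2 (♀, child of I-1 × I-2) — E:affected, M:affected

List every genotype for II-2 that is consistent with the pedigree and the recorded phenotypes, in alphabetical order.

E/I-1 aff ·: Ee|EE
E/I-2 un ·: ee
E/II-1 aff I-1×I-2: Ee
E/II-2 aff I-1×I-2: Ee
⇒ E over [I-1,I-2,II-1,II-2]: 2 consistent
M/I-1 aff ·: Mm|MM
M/I-2 aff ·: Mm|MM
M/II-1 aff I-1×I-2: Mm|MM
M/II-2 aff I-1×I-2: Mm|MM
⇒ M over [I-1,I-2,II-1,II-2]: 13 consistent

II-2 ∈ {Ee MM, Ee Mm}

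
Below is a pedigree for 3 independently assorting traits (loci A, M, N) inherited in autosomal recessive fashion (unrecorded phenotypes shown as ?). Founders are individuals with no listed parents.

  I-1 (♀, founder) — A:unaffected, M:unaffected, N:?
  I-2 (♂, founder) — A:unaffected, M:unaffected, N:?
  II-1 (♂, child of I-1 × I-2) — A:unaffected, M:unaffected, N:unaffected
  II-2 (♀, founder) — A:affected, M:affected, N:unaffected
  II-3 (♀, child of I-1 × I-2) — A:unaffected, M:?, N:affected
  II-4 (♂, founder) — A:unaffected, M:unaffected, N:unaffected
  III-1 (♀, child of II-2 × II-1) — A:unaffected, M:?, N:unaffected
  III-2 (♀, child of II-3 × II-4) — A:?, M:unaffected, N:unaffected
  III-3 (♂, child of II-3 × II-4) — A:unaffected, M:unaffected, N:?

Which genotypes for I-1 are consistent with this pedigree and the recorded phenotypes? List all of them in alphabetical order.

I-1 ∈ {AA MM Nn, AA MM nn, AA Mm Nn, AA Mm nn, Aa MM Nn, Aa MM nn, Aa Mm Nn, Aa Mm nn}

A/I-1 un ·: AA|Aa
A/I-2 un ·: AA|Aa
A/II-1 un I-1×I-2: AA|Aa
A/II-2 aff ·: aa
A/II-3 un I-1×I-2: AA|Aa
A/II-4 un ·: AA|Aa
A/III-1 un II-2×II-1: Aa
A/III-2 ? II-3×II-4: AA|Aa|aa
A/III-3 un II-3×II-4: AA|Aa
⇒ A over [I-1,I-2,II-1,II-2,II-3,II-4,III-1,III-2,III-3]: 95 consistent
M/I-1 un ·: MM|Mm
M/I-2 un ·: MM|Mm
M/II-1 un I-1×I-2: MM|Mm
M/II-2 aff ·: mm
M/II-3 ? I-1×I-2: MM|Mm|mm
M/II-4 un ·: MM|Mm
M/III-1 ? II-2×II-1: Mm|mm
M/III-2 un II-3×II-4: MM|Mm
M/III-3 un II-3×II-4: MM|Mm
⇒ M over [I-1,I-2,II-1,II-2,II-3,II-4,III-1,III-2,III-3]: 128 consistent
N/I-1 ? ·: Nn|nn
N/I-2 ? ·: Nn|nn
N/II-1 un I-1×I-2: NN|Nn
N/II-2 un ·: NN|Nn
N/II-3 aff I-1×I-2: nn
N/II-4 un ·: NN|Nn
N/III-1 un II-2×II-1: NN|Nn
N/III-2 un II-3×II-4: Nn
N/III-3 ? II-3×II-4: Nn|nn
⇒ N over [I-1,I-2,II-1,II-2,II-3,II-4,III-1,III-2,III-3]: 45 consistent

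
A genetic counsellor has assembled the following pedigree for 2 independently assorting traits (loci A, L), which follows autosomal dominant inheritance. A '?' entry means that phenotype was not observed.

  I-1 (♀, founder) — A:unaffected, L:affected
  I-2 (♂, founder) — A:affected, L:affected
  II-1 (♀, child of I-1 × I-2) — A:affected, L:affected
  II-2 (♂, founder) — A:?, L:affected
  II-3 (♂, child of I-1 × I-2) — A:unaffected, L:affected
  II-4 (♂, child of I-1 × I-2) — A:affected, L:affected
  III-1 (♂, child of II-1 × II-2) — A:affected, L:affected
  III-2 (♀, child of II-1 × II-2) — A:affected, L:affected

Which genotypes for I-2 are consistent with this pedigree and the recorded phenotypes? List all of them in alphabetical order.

A/I-1 un ·: aa
A/I-2 aff ·: Aa
A/II-1 aff I-1×I-2: Aa
A/II-2 ? ·: aa|Aa|AA
A/II-3 un I-1×I-2: aa
A/II-4 aff I-1×I-2: Aa
A/III-1 aff II-1×II-2: Aa|AA
A/III-2 aff II-1×II-2: Aa|AA
⇒ A over [I-1,I-2,II-1,II-2,II-3,II-4,III-1,III-2]: 9 consistent
L/I-1 aff ·: Ll|LL
L/I-2 aff ·: Ll|LL
L/II-1 aff I-1×I-2: Ll|LL
L/II-2 aff ·: Ll|LL
L/II-3 aff I-1×I-2: Ll|LL
L/II-4 aff I-1×I-2: Ll|LL
L/III-1 aff II-1×II-2: Ll|LL
L/III-2 aff II-1×II-2: Ll|LL
⇒ L over [I-1,I-2,II-1,II-2,II-3,II-4,III-1,III-2]: 161 consistent

I-2 ∈ {Aa LL, Aa Ll}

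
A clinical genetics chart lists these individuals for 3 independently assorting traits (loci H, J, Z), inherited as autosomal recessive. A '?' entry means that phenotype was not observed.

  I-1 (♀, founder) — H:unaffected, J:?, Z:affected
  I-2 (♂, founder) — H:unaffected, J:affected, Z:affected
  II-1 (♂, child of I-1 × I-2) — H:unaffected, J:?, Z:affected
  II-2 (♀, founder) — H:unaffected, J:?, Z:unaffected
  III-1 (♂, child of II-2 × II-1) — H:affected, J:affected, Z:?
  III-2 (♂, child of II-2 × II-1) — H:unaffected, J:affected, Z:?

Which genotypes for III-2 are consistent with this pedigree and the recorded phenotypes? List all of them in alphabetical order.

H/I-1 un ·: HH|Hh
H/I-2 un ·: HH|Hh
H/II-1 un I-1×I-2: Hh
H/II-2 un ·: Hh
H/III-1 aff II-2×II-1: hh
H/III-2 un II-2×II-1: HH|Hh
⇒ H over [I-1,I-2,II-1,II-2,III-1,III-2]: 6 consistent
J/I-1 ? ·: JJ|Jj|jj
J/I-2 aff ·: jj
J/II-1 ? I-1×I-2: Jj|jj
J/II-2 ? ·: Jj|jj
J/III-1 aff II-2×II-1: jj
J/III-2 aff II-2×II-1: jj
⇒ J over [I-1,I-2,II-1,II-2,III-1,III-2]: 8 consistent
Z/I-1 aff ·: zz
Z/I-2 aff ·: zz
Z/II-1 aff I-1×I-2: zz
Z/II-2 un ·: ZZ|Zz
Z/III-1 ? II-2×II-1: Zz|zz
Z/III-2 ? II-2×II-1: Zz|zz
⇒ Z over [I-1,I-2,II-1,II-2,III-1,III-2]: 5 consistent

III-2 ∈ {HH jj Zz, HH jj zz, Hh jj Zz, Hh jj zz}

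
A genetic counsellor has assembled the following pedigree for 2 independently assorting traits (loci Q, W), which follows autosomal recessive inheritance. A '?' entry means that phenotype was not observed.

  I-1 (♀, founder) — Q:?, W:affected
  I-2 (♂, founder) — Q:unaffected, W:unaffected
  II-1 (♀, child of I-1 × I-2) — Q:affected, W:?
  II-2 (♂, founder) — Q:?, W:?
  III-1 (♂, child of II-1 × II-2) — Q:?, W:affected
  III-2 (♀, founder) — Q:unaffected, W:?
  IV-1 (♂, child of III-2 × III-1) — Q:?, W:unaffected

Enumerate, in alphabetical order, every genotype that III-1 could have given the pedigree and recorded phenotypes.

Q/I-1 ? ·: Qq|qq
Q/I-2 un ·: Qq
Q/II-1 aff I-1×I-2: qq
Q/II-2 ? ·: QQ|Qq|qq
Q/III-1 ? II-1×II-2: Qq|qq
Q/III-2 un ·: QQ|Qq
Q/IV-1 ? III-2×III-1: QQ|Qq|qq
⇒ Q over [I-1,I-2,II-1,II-2,III-1,III-2,IV-1]: 32 consistent
W/I-1 aff ·: ww
W/I-2 un ·: WW|Ww
W/II-1 ? I-1×I-2: Ww|ww
W/II-2 ? ·: Ww|ww
W/III-1 aff II-1×II-2: ww
W/III-2 ? ·: WW|Ww
W/IV-1 un III-2×III-1: Ww
⇒ W over [I-1,I-2,II-1,II-2,III-1,III-2,IV-1]: 12 consistent

III-1 ∈ {Qq ww, qq ww}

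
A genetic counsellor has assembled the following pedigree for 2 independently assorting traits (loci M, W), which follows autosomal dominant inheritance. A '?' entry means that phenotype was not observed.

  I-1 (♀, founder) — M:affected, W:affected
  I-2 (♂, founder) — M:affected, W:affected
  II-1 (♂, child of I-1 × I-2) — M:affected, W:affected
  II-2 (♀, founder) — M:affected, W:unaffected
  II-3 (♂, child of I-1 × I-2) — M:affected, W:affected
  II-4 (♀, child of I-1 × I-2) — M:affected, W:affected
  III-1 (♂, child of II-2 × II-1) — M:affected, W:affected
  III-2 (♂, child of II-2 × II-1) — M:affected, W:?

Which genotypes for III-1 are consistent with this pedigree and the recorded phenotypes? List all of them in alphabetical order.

III-1 ∈ {MM Ww, Mm Ww}

M/I-1 aff ·: Mm|MM
M/I-2 aff ·: Mm|MM
M/II-1 aff I-1×I-2: Mm|MM
M/II-2 aff ·: Mm|MM
M/II-3 aff I-1×I-2: Mm|MM
M/II-4 aff I-1×I-2: Mm|MM
M/III-1 aff II-2×II-1: Mm|MM
M/III-2 aff II-2×II-1: Mm|MM
⇒ M over [I-1,I-2,II-1,II-2,II-3,II-4,III-1,III-2]: 161 consistent
W/I-1 aff ·: Ww|WW
W/I-2 aff ·: Ww|WW
W/II-1 aff I-1×I-2: Ww|WW
W/II-2 un ·: ww
W/II-3 aff I-1×I-2: Ww|WW
W/II-4 aff I-1×I-2: Ww|WW
W/III-1 aff II-2×II-1: Ww
W/III-2 ? II-2×II-1: ww|Ww
⇒ W over [I-1,I-2,II-1,II-2,II-3,II-4,III-1,III-2]: 37 consistent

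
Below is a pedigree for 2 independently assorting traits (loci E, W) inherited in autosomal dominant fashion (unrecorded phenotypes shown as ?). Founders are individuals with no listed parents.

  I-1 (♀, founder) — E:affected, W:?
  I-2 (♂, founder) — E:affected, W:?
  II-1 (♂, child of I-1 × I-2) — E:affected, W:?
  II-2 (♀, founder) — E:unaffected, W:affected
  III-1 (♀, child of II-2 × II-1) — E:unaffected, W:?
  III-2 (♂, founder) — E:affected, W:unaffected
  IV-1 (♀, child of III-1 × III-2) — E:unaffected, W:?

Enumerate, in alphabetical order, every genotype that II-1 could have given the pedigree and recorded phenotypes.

E/I-1 aff ·: Ee|EE
E/I-2 aff ·: Ee|EE
E/II-1 aff I-1×I-2: Ee
E/II-2 un ·: ee
E/III-1 un II-2×II-1: ee
E/III-2 aff ·: Ee
E/IV-1 un III-1×III-2: ee
⇒ E over [I-1,I-2,II-1,II-2,III-1,III-2,IV-1]: 3 consistent
W/I-1 ? ·: ww|Ww|WW
W/I-2 ? ·: ww|Ww|WW
W/II-1 ? I-1×I-2: ww|Ww|WW
W/II-2 aff ·: Ww|WW
W/III-1 ? II-2×II-1: ww|Ww|WW
W/III-2 un ·: ww
W/IV-1 ? III-1×III-2: ww|Ww
⇒ W over [I-1,I-2,II-1,II-2,III-1,III-2,IV-1]: 85 consistent

II-1 ∈ {Ee WW, Ee Ww, Ee ww}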